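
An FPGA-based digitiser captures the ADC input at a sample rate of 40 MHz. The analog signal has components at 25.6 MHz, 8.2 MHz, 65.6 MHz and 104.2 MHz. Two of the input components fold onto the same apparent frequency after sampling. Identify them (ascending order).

25.6 MHz, 65.6 MHz

fs/2 = 20 MHz.
25.6 MHz > fs/2 = 20 MHz, folds to fs − 25.6 MHz = 14.4 MHz.
8.2 MHz ≤ fs/2 = 20 MHz, passes unchanged.
65.6 MHz mod fs = 25.6 MHz.
25.6 MHz > fs/2 = 20 MHz, folds to fs − 25.6 MHz = 14.4 MHz.
104.2 MHz mod fs = 24.2 MHz.
24.2 MHz > fs/2 = 20 MHz, folds to fs − 24.2 MHz = 15.8 MHz.
25.6 MHz and 65.6 MHz both map to 14.4 MHz.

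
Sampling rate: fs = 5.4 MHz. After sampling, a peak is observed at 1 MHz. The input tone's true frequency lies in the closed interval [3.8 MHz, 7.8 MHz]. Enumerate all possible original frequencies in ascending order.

Frequencies that alias to 1 MHz are k·fs ± 1 MHz for integer k ≥ 0.
k=0: 1 MHz.
k=1: 4.4 MHz, 6.4 MHz.
k=2: 9.8 MHz, 11.8 MHz.
Within [3.8 MHz, 7.8 MHz]: 4.4 MHz, 6.4 MHz.

4.4 MHz, 6.4 MHz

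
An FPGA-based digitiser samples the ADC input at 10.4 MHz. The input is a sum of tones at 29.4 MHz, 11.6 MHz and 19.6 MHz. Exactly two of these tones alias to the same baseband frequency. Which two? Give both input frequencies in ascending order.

11.6 MHz, 19.6 MHz

fs/2 = 5.2 MHz.
29.4 MHz mod fs = 8.6 MHz.
8.6 MHz > fs/2 = 5.2 MHz, folds to fs − 8.6 MHz = 1.8 MHz.
11.6 MHz mod fs = 1.2 MHz.
1.2 MHz ≤ fs/2 = 5.2 MHz, appears at 1.2 MHz.
19.6 MHz mod fs = 9.2 MHz.
9.2 MHz > fs/2 = 5.2 MHz, folds to fs − 9.2 MHz = 1.2 MHz.
11.6 MHz and 19.6 MHz both map to 1.2 MHz.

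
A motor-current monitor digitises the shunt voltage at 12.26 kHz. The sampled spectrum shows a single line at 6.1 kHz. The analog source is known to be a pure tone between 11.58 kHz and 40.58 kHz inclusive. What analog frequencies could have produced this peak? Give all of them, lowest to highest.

18.36 kHz, 18.42 kHz, 30.62 kHz, 30.68 kHz

Frequencies that alias to 6.1 kHz are k·fs ± 6.1 kHz for integer k ≥ 0.
k=0: 6.1 kHz.
k=1: 6.16 kHz, 18.36 kHz.
k=2: 18.42 kHz, 30.62 kHz.
k=3: 30.68 kHz, 42.88 kHz.
k=4: 42.94 kHz, 55.14 kHz.
Within [11.58 kHz, 40.58 kHz]: 18.36 kHz, 18.42 kHz, 30.62 kHz, 30.68 kHz.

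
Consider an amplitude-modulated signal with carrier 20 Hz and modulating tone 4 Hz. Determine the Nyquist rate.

48 Hz

AM sidebands sit at fc ± fm = 16 Hz and 24 Hz.
Highest-frequency component: 24 Hz.
Nyquist rate = 2 × 24 Hz = 48 Hz.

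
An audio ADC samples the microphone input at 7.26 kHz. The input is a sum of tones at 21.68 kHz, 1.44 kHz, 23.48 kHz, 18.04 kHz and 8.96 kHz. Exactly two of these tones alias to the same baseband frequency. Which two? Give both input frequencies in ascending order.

8.96 kHz, 23.48 kHz

fs/2 = 3.63 kHz.
21.68 kHz mod fs = 7.16 kHz.
7.16 kHz > fs/2 = 3.63 kHz, folds to fs − 7.16 kHz = 0.1 kHz.
1.44 kHz ≤ fs/2 = 3.63 kHz, passes unchanged.
23.48 kHz mod fs = 1.7 kHz.
1.7 kHz ≤ fs/2 = 3.63 kHz, appears at 1.7 kHz.
18.04 kHz mod fs = 3.52 kHz.
3.52 kHz ≤ fs/2 = 3.63 kHz, appears at 3.52 kHz.
8.96 kHz mod fs = 1.7 kHz.
1.7 kHz ≤ fs/2 = 3.63 kHz, appears at 1.7 kHz.
8.96 kHz and 23.48 kHz both map to 1.7 kHz.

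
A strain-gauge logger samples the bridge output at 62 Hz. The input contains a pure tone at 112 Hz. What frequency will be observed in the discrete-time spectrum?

112 Hz mod fs = 50 Hz.
50 Hz > fs/2 = 31 Hz, folds to fs − 50 Hz = 12 Hz.

12 Hz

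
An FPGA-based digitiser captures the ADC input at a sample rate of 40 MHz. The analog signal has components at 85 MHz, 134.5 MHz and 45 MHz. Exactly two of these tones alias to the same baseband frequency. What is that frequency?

5 MHz

fs/2 = 20 MHz.
85 MHz mod fs = 5 MHz.
5 MHz ≤ fs/2 = 20 MHz, appears at 5 MHz.
134.5 MHz mod fs = 14.5 MHz.
14.5 MHz ≤ fs/2 = 20 MHz, appears at 14.5 MHz.
45 MHz mod fs = 5 MHz.
5 MHz ≤ fs/2 = 20 MHz, appears at 5 MHz.
45 MHz and 85 MHz both map to 5 MHz.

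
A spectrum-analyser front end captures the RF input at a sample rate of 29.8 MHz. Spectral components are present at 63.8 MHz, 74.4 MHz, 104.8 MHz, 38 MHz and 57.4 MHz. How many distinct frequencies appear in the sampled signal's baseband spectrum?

5

fs/2 = 14.9 MHz.
63.8 MHz mod fs = 4.2 MHz.
4.2 MHz ≤ fs/2 = 14.9 MHz, appears at 4.2 MHz.
74.4 MHz mod fs = 14.8 MHz.
14.8 MHz ≤ fs/2 = 14.9 MHz, appears at 14.8 MHz.
104.8 MHz mod fs = 15.4 MHz.
15.4 MHz > fs/2 = 14.9 MHz, folds to fs − 15.4 MHz = 14.4 MHz.
38 MHz mod fs = 8.2 MHz.
8.2 MHz ≤ fs/2 = 14.9 MHz, appears at 8.2 MHz.
57.4 MHz mod fs = 27.6 MHz.
27.6 MHz > fs/2 = 14.9 MHz, folds to fs − 27.6 MHz = 2.2 MHz.
Distinct values: {2.2 MHz, 4.2 MHz, 8.2 MHz, 14.4 MHz, 14.8 MHz} → 5.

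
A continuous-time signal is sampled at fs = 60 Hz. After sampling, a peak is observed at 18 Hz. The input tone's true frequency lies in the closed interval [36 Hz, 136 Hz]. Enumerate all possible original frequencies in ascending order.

42 Hz, 78 Hz, 102 Hz

Frequencies that alias to 18 Hz are k·fs ± 18 Hz for integer k ≥ 0.
k=0: 18 Hz.
k=1: 42 Hz, 78 Hz.
k=2: 102 Hz, 138 Hz.
k=3: 162 Hz, 198 Hz.
Within [36 Hz, 136 Hz]: 42 Hz, 78 Hz, 102 Hz.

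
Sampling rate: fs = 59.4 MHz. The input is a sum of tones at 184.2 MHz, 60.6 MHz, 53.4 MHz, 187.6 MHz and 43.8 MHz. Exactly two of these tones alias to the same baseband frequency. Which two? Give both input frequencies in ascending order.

fs/2 = 29.7 MHz.
184.2 MHz mod fs = 6 MHz.
6 MHz ≤ fs/2 = 29.7 MHz, appears at 6 MHz.
60.6 MHz mod fs = 1.2 MHz.
1.2 MHz ≤ fs/2 = 29.7 MHz, appears at 1.2 MHz.
53.4 MHz > fs/2 = 29.7 MHz, folds to fs − 53.4 MHz = 6 MHz.
187.6 MHz mod fs = 9.4 MHz.
9.4 MHz ≤ fs/2 = 29.7 MHz, appears at 9.4 MHz.
43.8 MHz > fs/2 = 29.7 MHz, folds to fs − 43.8 MHz = 15.6 MHz.
53.4 MHz and 184.2 MHz both map to 6 MHz.

53.4 MHz, 184.2 MHz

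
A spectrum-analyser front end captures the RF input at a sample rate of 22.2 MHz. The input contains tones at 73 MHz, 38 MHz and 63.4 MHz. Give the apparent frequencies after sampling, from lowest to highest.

3.2 MHz, 6.4 MHz

fs/2 = 11.1 MHz.
73 MHz mod fs = 6.4 MHz.
6.4 MHz ≤ fs/2 = 11.1 MHz, appears at 6.4 MHz.
38 MHz mod fs = 15.8 MHz.
15.8 MHz > fs/2 = 11.1 MHz, folds to fs − 15.8 MHz = 6.4 MHz.
63.4 MHz mod fs = 19 MHz.
19 MHz > fs/2 = 11.1 MHz, folds to fs − 19 MHz = 3.2 MHz.
Distinct values: {3.2 MHz, 6.4 MHz}.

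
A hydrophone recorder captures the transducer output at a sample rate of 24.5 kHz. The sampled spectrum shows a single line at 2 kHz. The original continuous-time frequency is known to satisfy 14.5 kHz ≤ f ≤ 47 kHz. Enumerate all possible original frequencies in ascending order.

22.5 kHz, 26.5 kHz, 47 kHz

Frequencies that alias to 2 kHz are k·fs ± 2 kHz for integer k ≥ 0.
k=0: 2 kHz.
k=1: 22.5 kHz, 26.5 kHz.
k=2: 47 kHz, 51 kHz.
k=3: 71.5 kHz, 75.5 kHz.
Within [14.5 kHz, 47 kHz]: 22.5 kHz, 26.5 kHz, 47 kHz.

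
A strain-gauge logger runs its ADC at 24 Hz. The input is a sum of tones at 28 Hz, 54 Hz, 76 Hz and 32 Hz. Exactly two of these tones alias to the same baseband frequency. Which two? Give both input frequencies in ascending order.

fs/2 = 12 Hz.
28 Hz mod fs = 4 Hz.
4 Hz ≤ fs/2 = 12 Hz, appears at 4 Hz.
54 Hz mod fs = 6 Hz.
6 Hz ≤ fs/2 = 12 Hz, appears at 6 Hz.
76 Hz mod fs = 4 Hz.
4 Hz ≤ fs/2 = 12 Hz, appears at 4 Hz.
32 Hz mod fs = 8 Hz.
8 Hz ≤ fs/2 = 12 Hz, appears at 8 Hz.
28 Hz and 76 Hz both map to 4 Hz.

28 Hz, 76 Hz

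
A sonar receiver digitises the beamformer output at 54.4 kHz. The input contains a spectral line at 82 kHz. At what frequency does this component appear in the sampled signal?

82 kHz mod fs = 27.6 kHz.
27.6 kHz > fs/2 = 27.2 kHz, folds to fs − 27.6 kHz = 26.8 kHz.

26.8 kHz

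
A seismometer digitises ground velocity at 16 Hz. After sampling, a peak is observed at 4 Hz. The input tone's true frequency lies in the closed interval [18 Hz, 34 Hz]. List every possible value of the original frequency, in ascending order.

20 Hz, 28 Hz

Frequencies that alias to 4 Hz are k·fs ± 4 Hz for integer k ≥ 0.
k=0: 4 Hz.
k=1: 12 Hz, 20 Hz.
k=2: 28 Hz, 36 Hz.
k=3: 44 Hz, 52 Hz.
Within [18 Hz, 34 Hz]: 20 Hz, 28 Hz.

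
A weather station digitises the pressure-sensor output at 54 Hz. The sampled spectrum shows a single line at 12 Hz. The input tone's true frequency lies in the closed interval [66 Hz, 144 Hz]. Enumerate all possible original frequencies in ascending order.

66 Hz, 96 Hz, 120 Hz

Frequencies that alias to 12 Hz are k·fs ± 12 Hz for integer k ≥ 0.
k=0: 12 Hz.
k=1: 42 Hz, 66 Hz.
k=2: 96 Hz, 120 Hz.
k=3: 150 Hz, 174 Hz.
Within [66 Hz, 144 Hz]: 66 Hz, 96 Hz, 120 Hz.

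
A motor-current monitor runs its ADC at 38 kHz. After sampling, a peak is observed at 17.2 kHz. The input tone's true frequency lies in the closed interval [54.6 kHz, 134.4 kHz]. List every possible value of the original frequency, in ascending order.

Frequencies that alias to 17.2 kHz are k·fs ± 17.2 kHz for integer k ≥ 0.
k=0: 17.2 kHz.
k=1: 20.8 kHz, 55.2 kHz.
k=2: 58.8 kHz, 93.2 kHz.
k=3: 96.8 kHz, 131.2 kHz.
k=4: 134.8 kHz, 169.2 kHz.
Within [54.6 kHz, 134.4 kHz]: 55.2 kHz, 58.8 kHz, 93.2 kHz, 96.8 kHz, 131.2 kHz.

55.2 kHz, 58.8 kHz, 93.2 kHz, 96.8 kHz, 131.2 kHz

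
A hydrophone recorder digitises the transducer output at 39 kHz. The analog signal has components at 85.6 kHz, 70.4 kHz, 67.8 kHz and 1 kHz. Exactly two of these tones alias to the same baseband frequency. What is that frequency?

fs/2 = 19.5 kHz.
85.6 kHz mod fs = 7.6 kHz.
7.6 kHz ≤ fs/2 = 19.5 kHz, appears at 7.6 kHz.
70.4 kHz mod fs = 31.4 kHz.
31.4 kHz > fs/2 = 19.5 kHz, folds to fs − 31.4 kHz = 7.6 kHz.
67.8 kHz mod fs = 28.8 kHz.
28.8 kHz > fs/2 = 19.5 kHz, folds to fs − 28.8 kHz = 10.2 kHz.
1 kHz ≤ fs/2 = 19.5 kHz, passes unchanged.
70.4 kHz and 85.6 kHz both map to 7.6 kHz.

7.6 kHz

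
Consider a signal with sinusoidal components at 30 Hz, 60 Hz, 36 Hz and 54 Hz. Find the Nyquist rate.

120 Hz

Highest-frequency component: 60 Hz.
Nyquist rate = 2 × 60 Hz = 120 Hz.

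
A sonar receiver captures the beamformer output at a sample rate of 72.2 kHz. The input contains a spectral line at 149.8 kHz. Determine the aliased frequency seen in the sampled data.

149.8 kHz mod fs = 5.4 kHz.
5.4 kHz ≤ fs/2 = 36.1 kHz, appears at 5.4 kHz.

5.4 kHz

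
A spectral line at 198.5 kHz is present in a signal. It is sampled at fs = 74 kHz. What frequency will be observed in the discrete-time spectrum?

198.5 kHz mod fs = 50.5 kHz.
50.5 kHz > fs/2 = 37 kHz, folds to fs − 50.5 kHz = 23.5 kHz.

23.5 kHz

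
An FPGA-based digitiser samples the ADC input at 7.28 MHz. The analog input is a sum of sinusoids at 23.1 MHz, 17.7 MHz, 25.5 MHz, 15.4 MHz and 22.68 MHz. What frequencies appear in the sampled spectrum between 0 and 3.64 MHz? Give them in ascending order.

0.84 MHz, 1.26 MHz, 3.14 MHz, 3.62 MHz

fs/2 = 3.64 MHz.
23.1 MHz mod fs = 1.26 MHz.
1.26 MHz ≤ fs/2 = 3.64 MHz, appears at 1.26 MHz.
17.7 MHz mod fs = 3.14 MHz.
3.14 MHz ≤ fs/2 = 3.64 MHz, appears at 3.14 MHz.
25.5 MHz mod fs = 3.66 MHz.
3.66 MHz > fs/2 = 3.64 MHz, folds to fs − 3.66 MHz = 3.62 MHz.
15.4 MHz mod fs = 0.84 MHz.
0.84 MHz ≤ fs/2 = 3.64 MHz, appears at 0.84 MHz.
22.68 MHz mod fs = 0.84 MHz.
0.84 MHz ≤ fs/2 = 3.64 MHz, appears at 0.84 MHz.
Distinct values: {0.84 MHz, 1.26 MHz, 3.14 MHz, 3.62 MHz}.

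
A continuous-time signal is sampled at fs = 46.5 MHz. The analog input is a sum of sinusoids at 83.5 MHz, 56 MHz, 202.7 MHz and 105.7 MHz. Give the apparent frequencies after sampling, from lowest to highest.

9.5 MHz, 12.7 MHz, 16.7 MHz

fs/2 = 23.25 MHz.
83.5 MHz mod fs = 37 MHz.
37 MHz > fs/2 = 23.25 MHz, folds to fs − 37 MHz = 9.5 MHz.
56 MHz mod fs = 9.5 MHz.
9.5 MHz ≤ fs/2 = 23.25 MHz, appears at 9.5 MHz.
202.7 MHz mod fs = 16.7 MHz.
16.7 MHz ≤ fs/2 = 23.25 MHz, appears at 16.7 MHz.
105.7 MHz mod fs = 12.7 MHz.
12.7 MHz ≤ fs/2 = 23.25 MHz, appears at 12.7 MHz.
Distinct values: {9.5 MHz, 12.7 MHz, 16.7 MHz}.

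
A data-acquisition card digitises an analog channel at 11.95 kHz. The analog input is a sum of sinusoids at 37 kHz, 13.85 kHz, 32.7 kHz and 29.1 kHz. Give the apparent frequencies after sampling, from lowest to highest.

1.15 kHz, 1.9 kHz, 3.15 kHz, 5.2 kHz

fs/2 = 5.975 kHz.
37 kHz mod fs = 1.15 kHz.
1.15 kHz ≤ fs/2 = 5.975 kHz, appears at 1.15 kHz.
13.85 kHz mod fs = 1.9 kHz.
1.9 kHz ≤ fs/2 = 5.975 kHz, appears at 1.9 kHz.
32.7 kHz mod fs = 8.8 kHz.
8.8 kHz > fs/2 = 5.975 kHz, folds to fs − 8.8 kHz = 3.15 kHz.
29.1 kHz mod fs = 5.2 kHz.
5.2 kHz ≤ fs/2 = 5.975 kHz, appears at 5.2 kHz.
Distinct values: {1.15 kHz, 1.9 kHz, 3.15 kHz, 5.2 kHz}.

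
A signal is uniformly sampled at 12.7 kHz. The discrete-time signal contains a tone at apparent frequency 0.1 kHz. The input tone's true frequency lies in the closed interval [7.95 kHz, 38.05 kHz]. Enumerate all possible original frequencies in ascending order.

12.6 kHz, 12.8 kHz, 25.3 kHz, 25.5 kHz, 38 kHz

Frequencies that alias to 0.1 kHz are k·fs ± 0.1 kHz for integer k ≥ 0.
k=0: 0.1 kHz.
k=1: 12.6 kHz, 12.8 kHz.
k=2: 25.3 kHz, 25.5 kHz.
k=3: 38 kHz, 38.2 kHz.
k=4: 50.7 kHz, 50.9 kHz.
Within [7.95 kHz, 38.05 kHz]: 12.6 kHz, 12.8 kHz, 25.3 kHz, 25.5 kHz, 38 kHz.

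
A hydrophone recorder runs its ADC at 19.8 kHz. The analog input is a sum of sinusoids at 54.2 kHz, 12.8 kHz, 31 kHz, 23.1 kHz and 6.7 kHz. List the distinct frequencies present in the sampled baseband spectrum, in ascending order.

fs/2 = 9.9 kHz.
54.2 kHz mod fs = 14.6 kHz.
14.6 kHz > fs/2 = 9.9 kHz, folds to fs − 14.6 kHz = 5.2 kHz.
12.8 kHz > fs/2 = 9.9 kHz, folds to fs − 12.8 kHz = 7 kHz.
31 kHz mod fs = 11.2 kHz.
11.2 kHz > fs/2 = 9.9 kHz, folds to fs − 11.2 kHz = 8.6 kHz.
23.1 kHz mod fs = 3.3 kHz.
3.3 kHz ≤ fs/2 = 9.9 kHz, appears at 3.3 kHz.
6.7 kHz ≤ fs/2 = 9.9 kHz, passes unchanged.
Distinct values: {3.3 kHz, 5.2 kHz, 6.7 kHz, 7 kHz, 8.6 kHz}.

3.3 kHz, 5.2 kHz, 6.7 kHz, 7 kHz, 8.6 kHz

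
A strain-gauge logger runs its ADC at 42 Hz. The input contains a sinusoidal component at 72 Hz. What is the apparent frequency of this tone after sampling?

72 Hz mod fs = 30 Hz.
30 Hz > fs/2 = 21 Hz, folds to fs − 30 Hz = 12 Hz.

12 Hz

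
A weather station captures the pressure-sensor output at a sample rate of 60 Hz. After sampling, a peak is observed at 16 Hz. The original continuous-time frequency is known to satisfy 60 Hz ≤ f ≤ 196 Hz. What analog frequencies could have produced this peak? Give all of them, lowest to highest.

76 Hz, 104 Hz, 136 Hz, 164 Hz, 196 Hz

Frequencies that alias to 16 Hz are k·fs ± 16 Hz for integer k ≥ 0.
k=0: 16 Hz.
k=1: 44 Hz, 76 Hz.
k=2: 104 Hz, 136 Hz.
k=3: 164 Hz, 196 Hz.
k=4: 224 Hz, 256 Hz.
Within [60 Hz, 196 Hz]: 76 Hz, 104 Hz, 136 Hz, 164 Hz, 196 Hz.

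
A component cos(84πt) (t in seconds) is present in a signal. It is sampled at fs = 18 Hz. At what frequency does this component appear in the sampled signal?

6 Hz

ω = 84π rad/s → f = ω/(2π) = 42 Hz.
42 Hz mod fs = 6 Hz.
6 Hz ≤ fs/2 = 9 Hz, appears at 6 Hz.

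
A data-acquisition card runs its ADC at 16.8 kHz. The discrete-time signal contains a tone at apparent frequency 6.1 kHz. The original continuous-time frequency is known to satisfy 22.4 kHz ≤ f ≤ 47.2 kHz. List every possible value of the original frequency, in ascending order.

Frequencies that alias to 6.1 kHz are k·fs ± 6.1 kHz for integer k ≥ 0.
k=0: 6.1 kHz.
k=1: 10.7 kHz, 22.9 kHz.
k=2: 27.5 kHz, 39.7 kHz.
k=3: 44.3 kHz, 56.5 kHz.
k=4: 61.1 kHz, 73.3 kHz.
Within [22.4 kHz, 47.2 kHz]: 22.9 kHz, 27.5 kHz, 39.7 kHz, 44.3 kHz.

22.9 kHz, 27.5 kHz, 39.7 kHz, 44.3 kHz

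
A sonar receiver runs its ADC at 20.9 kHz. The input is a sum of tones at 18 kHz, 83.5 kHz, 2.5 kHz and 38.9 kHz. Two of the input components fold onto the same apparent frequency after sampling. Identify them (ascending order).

18 kHz, 38.9 kHz

fs/2 = 10.45 kHz.
18 kHz > fs/2 = 10.45 kHz, folds to fs − 18 kHz = 2.9 kHz.
83.5 kHz mod fs = 20.8 kHz.
20.8 kHz > fs/2 = 10.45 kHz, folds to fs − 20.8 kHz = 0.1 kHz.
2.5 kHz ≤ fs/2 = 10.45 kHz, passes unchanged.
38.9 kHz mod fs = 18 kHz.
18 kHz > fs/2 = 10.45 kHz, folds to fs − 18 kHz = 2.9 kHz.
18 kHz and 38.9 kHz both map to 2.9 kHz.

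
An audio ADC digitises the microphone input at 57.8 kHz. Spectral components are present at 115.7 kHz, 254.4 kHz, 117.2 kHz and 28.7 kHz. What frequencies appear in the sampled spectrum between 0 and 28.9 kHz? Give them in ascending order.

0.1 kHz, 1.6 kHz, 23.2 kHz, 28.7 kHz

fs/2 = 28.9 kHz.
115.7 kHz mod fs = 0.1 kHz.
0.1 kHz ≤ fs/2 = 28.9 kHz, appears at 0.1 kHz.
254.4 kHz mod fs = 23.2 kHz.
23.2 kHz ≤ fs/2 = 28.9 kHz, appears at 23.2 kHz.
117.2 kHz mod fs = 1.6 kHz.
1.6 kHz ≤ fs/2 = 28.9 kHz, appears at 1.6 kHz.
28.7 kHz ≤ fs/2 = 28.9 kHz, passes unchanged.
Distinct values: {0.1 kHz, 1.6 kHz, 23.2 kHz, 28.7 kHz}.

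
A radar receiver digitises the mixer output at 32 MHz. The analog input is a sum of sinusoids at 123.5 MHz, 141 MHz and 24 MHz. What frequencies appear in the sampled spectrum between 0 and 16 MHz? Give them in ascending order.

4.5 MHz, 8 MHz, 13 MHz

fs/2 = 16 MHz.
123.5 MHz mod fs = 27.5 MHz.
27.5 MHz > fs/2 = 16 MHz, folds to fs − 27.5 MHz = 4.5 MHz.
141 MHz mod fs = 13 MHz.
13 MHz ≤ fs/2 = 16 MHz, appears at 13 MHz.
24 MHz > fs/2 = 16 MHz, folds to fs − 24 MHz = 8 MHz.
Distinct values: {4.5 MHz, 8 MHz, 13 MHz}.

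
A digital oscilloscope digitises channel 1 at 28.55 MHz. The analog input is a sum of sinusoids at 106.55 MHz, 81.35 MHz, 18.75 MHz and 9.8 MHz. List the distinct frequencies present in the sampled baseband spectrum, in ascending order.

fs/2 = 14.275 MHz.
106.55 MHz mod fs = 20.9 MHz.
20.9 MHz > fs/2 = 14.275 MHz, folds to fs − 20.9 MHz = 7.65 MHz.
81.35 MHz mod fs = 24.25 MHz.
24.25 MHz > fs/2 = 14.275 MHz, folds to fs − 24.25 MHz = 4.3 MHz.
18.75 MHz > fs/2 = 14.275 MHz, folds to fs − 18.75 MHz = 9.8 MHz.
9.8 MHz ≤ fs/2 = 14.275 MHz, passes unchanged.
Distinct values: {4.3 MHz, 7.65 MHz, 9.8 MHz}.

4.3 MHz, 7.65 MHz, 9.8 MHz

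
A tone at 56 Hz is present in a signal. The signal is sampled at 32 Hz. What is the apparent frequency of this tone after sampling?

56 Hz mod fs = 24 Hz.
24 Hz > fs/2 = 16 Hz, folds to fs − 24 Hz = 8 Hz.

8 Hz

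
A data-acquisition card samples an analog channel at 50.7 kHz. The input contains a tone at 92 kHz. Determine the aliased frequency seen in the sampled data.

9.4 kHz

92 kHz mod fs = 41.3 kHz.
41.3 kHz > fs/2 = 25.35 kHz, folds to fs − 41.3 kHz = 9.4 kHz.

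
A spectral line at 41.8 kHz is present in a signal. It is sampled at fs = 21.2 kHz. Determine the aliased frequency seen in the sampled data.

41.8 kHz mod fs = 20.6 kHz.
20.6 kHz > fs/2 = 10.6 kHz, folds to fs − 20.6 kHz = 0.6 kHz.

0.6 kHz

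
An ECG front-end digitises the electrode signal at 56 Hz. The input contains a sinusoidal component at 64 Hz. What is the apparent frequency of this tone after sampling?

8 Hz

64 Hz mod fs = 8 Hz.
8 Hz ≤ fs/2 = 28 Hz, appears at 8 Hz.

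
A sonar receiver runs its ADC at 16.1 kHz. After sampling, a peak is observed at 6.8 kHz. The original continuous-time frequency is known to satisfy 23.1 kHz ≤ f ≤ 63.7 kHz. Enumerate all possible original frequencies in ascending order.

Frequencies that alias to 6.8 kHz are k·fs ± 6.8 kHz for integer k ≥ 0.
k=0: 6.8 kHz.
k=1: 9.3 kHz, 22.9 kHz.
k=2: 25.4 kHz, 39 kHz.
k=3: 41.5 kHz, 55.1 kHz.
k=4: 57.6 kHz, 71.2 kHz.
k=5: 73.7 kHz, 87.3 kHz.
Within [23.1 kHz, 63.7 kHz]: 25.4 kHz, 39 kHz, 41.5 kHz, 55.1 kHz, 57.6 kHz.

25.4 kHz, 39 kHz, 41.5 kHz, 55.1 kHz, 57.6 kHz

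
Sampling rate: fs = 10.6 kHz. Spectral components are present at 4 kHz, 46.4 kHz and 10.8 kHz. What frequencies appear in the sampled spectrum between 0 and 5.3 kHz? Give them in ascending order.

0.2 kHz, 4 kHz

fs/2 = 5.3 kHz.
4 kHz ≤ fs/2 = 5.3 kHz, passes unchanged.
46.4 kHz mod fs = 4 kHz.
4 kHz ≤ fs/2 = 5.3 kHz, appears at 4 kHz.
10.8 kHz mod fs = 0.2 kHz.
0.2 kHz ≤ fs/2 = 5.3 kHz, appears at 0.2 kHz.
Distinct values: {0.2 kHz, 4 kHz}.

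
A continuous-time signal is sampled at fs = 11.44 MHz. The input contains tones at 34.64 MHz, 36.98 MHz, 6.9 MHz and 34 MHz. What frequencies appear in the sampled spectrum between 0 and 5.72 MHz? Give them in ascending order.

0.32 MHz, 2.66 MHz, 4.54 MHz

fs/2 = 5.72 MHz.
34.64 MHz mod fs = 0.32 MHz.
0.32 MHz ≤ fs/2 = 5.72 MHz, appears at 0.32 MHz.
36.98 MHz mod fs = 2.66 MHz.
2.66 MHz ≤ fs/2 = 5.72 MHz, appears at 2.66 MHz.
6.9 MHz > fs/2 = 5.72 MHz, folds to fs − 6.9 MHz = 4.54 MHz.
34 MHz mod fs = 11.12 MHz.
11.12 MHz > fs/2 = 5.72 MHz, folds to fs − 11.12 MHz = 0.32 MHz.
Distinct values: {0.32 MHz, 2.66 MHz, 4.54 MHz}.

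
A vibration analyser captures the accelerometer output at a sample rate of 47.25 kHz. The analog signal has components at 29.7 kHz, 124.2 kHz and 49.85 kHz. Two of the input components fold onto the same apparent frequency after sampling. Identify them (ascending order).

fs/2 = 23.625 kHz.
29.7 kHz > fs/2 = 23.625 kHz, folds to fs − 29.7 kHz = 17.55 kHz.
124.2 kHz mod fs = 29.7 kHz.
29.7 kHz > fs/2 = 23.625 kHz, folds to fs − 29.7 kHz = 17.55 kHz.
49.85 kHz mod fs = 2.6 kHz.
2.6 kHz ≤ fs/2 = 23.625 kHz, appears at 2.6 kHz.
29.7 kHz and 124.2 kHz both map to 17.55 kHz.

29.7 kHz, 124.2 kHz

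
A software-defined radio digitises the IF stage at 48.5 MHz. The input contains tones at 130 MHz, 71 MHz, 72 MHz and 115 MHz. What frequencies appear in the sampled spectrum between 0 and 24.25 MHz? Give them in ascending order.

15.5 MHz, 18 MHz, 22.5 MHz, 23.5 MHz

fs/2 = 24.25 MHz.
130 MHz mod fs = 33 MHz.
33 MHz > fs/2 = 24.25 MHz, folds to fs − 33 MHz = 15.5 MHz.
71 MHz mod fs = 22.5 MHz.
22.5 MHz ≤ fs/2 = 24.25 MHz, appears at 22.5 MHz.
72 MHz mod fs = 23.5 MHz.
23.5 MHz ≤ fs/2 = 24.25 MHz, appears at 23.5 MHz.
115 MHz mod fs = 18 MHz.
18 MHz ≤ fs/2 = 24.25 MHz, appears at 18 MHz.
Distinct values: {15.5 MHz, 18 MHz, 22.5 MHz, 23.5 MHz}.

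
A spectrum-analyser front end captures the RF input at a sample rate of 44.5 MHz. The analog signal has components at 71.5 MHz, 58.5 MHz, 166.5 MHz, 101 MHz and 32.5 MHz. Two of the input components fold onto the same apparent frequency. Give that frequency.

fs/2 = 22.25 MHz.
71.5 MHz mod fs = 27 MHz.
27 MHz > fs/2 = 22.25 MHz, folds to fs − 27 MHz = 17.5 MHz.
58.5 MHz mod fs = 14 MHz.
14 MHz ≤ fs/2 = 22.25 MHz, appears at 14 MHz.
166.5 MHz mod fs = 33 MHz.
33 MHz > fs/2 = 22.25 MHz, folds to fs − 33 MHz = 11.5 MHz.
101 MHz mod fs = 12 MHz.
12 MHz ≤ fs/2 = 22.25 MHz, appears at 12 MHz.
32.5 MHz > fs/2 = 22.25 MHz, folds to fs − 32.5 MHz = 12 MHz.
32.5 MHz and 101 MHz both map to 12 MHz.

12 MHz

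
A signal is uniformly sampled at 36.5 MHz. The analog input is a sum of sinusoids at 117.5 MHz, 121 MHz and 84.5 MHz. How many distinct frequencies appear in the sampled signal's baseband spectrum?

fs/2 = 18.25 MHz.
117.5 MHz mod fs = 8 MHz.
8 MHz ≤ fs/2 = 18.25 MHz, appears at 8 MHz.
121 MHz mod fs = 11.5 MHz.
11.5 MHz ≤ fs/2 = 18.25 MHz, appears at 11.5 MHz.
84.5 MHz mod fs = 11.5 MHz.
11.5 MHz ≤ fs/2 = 18.25 MHz, appears at 11.5 MHz.
Distinct values: {8 MHz, 11.5 MHz} → 2.

2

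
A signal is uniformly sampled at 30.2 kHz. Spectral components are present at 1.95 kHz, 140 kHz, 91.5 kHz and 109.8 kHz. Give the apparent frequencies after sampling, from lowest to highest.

0.9 kHz, 1.95 kHz, 11 kHz

fs/2 = 15.1 kHz.
1.95 kHz ≤ fs/2 = 15.1 kHz, passes unchanged.
140 kHz mod fs = 19.2 kHz.
19.2 kHz > fs/2 = 15.1 kHz, folds to fs − 19.2 kHz = 11 kHz.
91.5 kHz mod fs = 0.9 kHz.
0.9 kHz ≤ fs/2 = 15.1 kHz, appears at 0.9 kHz.
109.8 kHz mod fs = 19.2 kHz.
19.2 kHz > fs/2 = 15.1 kHz, folds to fs − 19.2 kHz = 11 kHz.
Distinct values: {0.9 kHz, 1.95 kHz, 11 kHz}.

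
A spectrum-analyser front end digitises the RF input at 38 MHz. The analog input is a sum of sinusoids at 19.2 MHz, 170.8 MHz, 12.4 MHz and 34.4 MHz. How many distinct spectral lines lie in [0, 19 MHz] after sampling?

3

fs/2 = 19 MHz.
19.2 MHz > fs/2 = 19 MHz, folds to fs − 19.2 MHz = 18.8 MHz.
170.8 MHz mod fs = 18.8 MHz.
18.8 MHz ≤ fs/2 = 19 MHz, appears at 18.8 MHz.
12.4 MHz ≤ fs/2 = 19 MHz, passes unchanged.
34.4 MHz > fs/2 = 19 MHz, folds to fs − 34.4 MHz = 3.6 MHz.
Distinct values: {3.6 MHz, 12.4 MHz, 18.8 MHz} → 3.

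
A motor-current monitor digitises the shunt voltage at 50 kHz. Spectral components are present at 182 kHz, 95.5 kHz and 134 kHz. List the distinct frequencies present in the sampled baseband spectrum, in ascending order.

fs/2 = 25 kHz.
182 kHz mod fs = 32 kHz.
32 kHz > fs/2 = 25 kHz, folds to fs − 32 kHz = 18 kHz.
95.5 kHz mod fs = 45.5 kHz.
45.5 kHz > fs/2 = 25 kHz, folds to fs − 45.5 kHz = 4.5 kHz.
134 kHz mod fs = 34 kHz.
34 kHz > fs/2 = 25 kHz, folds to fs − 34 kHz = 16 kHz.
Distinct values: {4.5 kHz, 16 kHz, 18 kHz}.

4.5 kHz, 16 kHz, 18 kHz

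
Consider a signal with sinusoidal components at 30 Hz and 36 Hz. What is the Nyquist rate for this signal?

Highest-frequency component: 36 Hz.
Nyquist rate = 2 × 36 Hz = 72 Hz.

72 Hz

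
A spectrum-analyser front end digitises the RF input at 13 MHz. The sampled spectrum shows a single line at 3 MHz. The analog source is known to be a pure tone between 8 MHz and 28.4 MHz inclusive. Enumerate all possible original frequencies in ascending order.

10 MHz, 16 MHz, 23 MHz

Frequencies that alias to 3 MHz are k·fs ± 3 MHz for integer k ≥ 0.
k=0: 3 MHz.
k=1: 10 MHz, 16 MHz.
k=2: 23 MHz, 29 MHz.
k=3: 36 MHz, 42 MHz.
Within [8 MHz, 28.4 MHz]: 10 MHz, 16 MHz, 23 MHz.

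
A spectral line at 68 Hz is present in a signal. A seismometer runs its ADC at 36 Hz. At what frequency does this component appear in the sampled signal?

4 Hz

68 Hz mod fs = 32 Hz.
32 Hz > fs/2 = 18 Hz, folds to fs − 32 Hz = 4 Hz.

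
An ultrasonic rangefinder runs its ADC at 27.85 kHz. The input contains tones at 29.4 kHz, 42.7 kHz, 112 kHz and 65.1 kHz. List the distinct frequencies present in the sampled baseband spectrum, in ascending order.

0.6 kHz, 1.55 kHz, 9.4 kHz, 13 kHz

fs/2 = 13.925 kHz.
29.4 kHz mod fs = 1.55 kHz.
1.55 kHz ≤ fs/2 = 13.925 kHz, appears at 1.55 kHz.
42.7 kHz mod fs = 14.85 kHz.
14.85 kHz > fs/2 = 13.925 kHz, folds to fs − 14.85 kHz = 13 kHz.
112 kHz mod fs = 0.6 kHz.
0.6 kHz ≤ fs/2 = 13.925 kHz, appears at 0.6 kHz.
65.1 kHz mod fs = 9.4 kHz.
9.4 kHz ≤ fs/2 = 13.925 kHz, appears at 9.4 kHz.
Distinct values: {0.6 kHz, 1.55 kHz, 9.4 kHz, 13 kHz}.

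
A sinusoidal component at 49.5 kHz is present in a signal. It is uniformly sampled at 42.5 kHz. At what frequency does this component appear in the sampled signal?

49.5 kHz mod fs = 7 kHz.
7 kHz ≤ fs/2 = 21.25 kHz, appears at 7 kHz.

7 kHz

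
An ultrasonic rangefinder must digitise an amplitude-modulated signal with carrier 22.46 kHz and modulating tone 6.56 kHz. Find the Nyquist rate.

58.04 kHz

AM sidebands sit at fc ± fm = 15.9 kHz and 29.02 kHz.
Highest-frequency component: 29.02 kHz.
Nyquist rate = 2 × 29.02 kHz = 58.04 kHz.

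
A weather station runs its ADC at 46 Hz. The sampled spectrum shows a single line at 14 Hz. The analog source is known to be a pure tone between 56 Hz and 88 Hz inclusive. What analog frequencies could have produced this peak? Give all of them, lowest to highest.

60 Hz, 78 Hz

Frequencies that alias to 14 Hz are k·fs ± 14 Hz for integer k ≥ 0.
k=0: 14 Hz.
k=1: 32 Hz, 60 Hz.
k=2: 78 Hz, 106 Hz.
k=3: 124 Hz, 152 Hz.
Within [56 Hz, 88 Hz]: 60 Hz, 78 Hz.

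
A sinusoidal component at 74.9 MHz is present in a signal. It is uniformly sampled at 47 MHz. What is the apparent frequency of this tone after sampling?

74.9 MHz mod fs = 27.9 MHz.
27.9 MHz > fs/2 = 23.5 MHz, folds to fs − 27.9 MHz = 19.1 MHz.

19.1 MHz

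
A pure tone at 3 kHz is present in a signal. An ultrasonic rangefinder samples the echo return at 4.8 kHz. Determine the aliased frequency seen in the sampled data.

3 kHz > fs/2 = 2.4 kHz, folds to fs − 3 kHz = 1.8 kHz.

1.8 kHz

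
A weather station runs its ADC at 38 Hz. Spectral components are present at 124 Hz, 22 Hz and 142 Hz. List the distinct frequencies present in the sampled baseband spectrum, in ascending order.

10 Hz, 16 Hz

fs/2 = 19 Hz.
124 Hz mod fs = 10 Hz.
10 Hz ≤ fs/2 = 19 Hz, appears at 10 Hz.
22 Hz > fs/2 = 19 Hz, folds to fs − 22 Hz = 16 Hz.
142 Hz mod fs = 28 Hz.
28 Hz > fs/2 = 19 Hz, folds to fs − 28 Hz = 10 Hz.
Distinct values: {10 Hz, 16 Hz}.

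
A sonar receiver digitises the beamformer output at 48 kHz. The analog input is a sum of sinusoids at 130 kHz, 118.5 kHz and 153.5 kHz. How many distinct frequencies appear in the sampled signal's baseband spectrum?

3

fs/2 = 24 kHz.
130 kHz mod fs = 34 kHz.
34 kHz > fs/2 = 24 kHz, folds to fs − 34 kHz = 14 kHz.
118.5 kHz mod fs = 22.5 kHz.
22.5 kHz ≤ fs/2 = 24 kHz, appears at 22.5 kHz.
153.5 kHz mod fs = 9.5 kHz.
9.5 kHz ≤ fs/2 = 24 kHz, appears at 9.5 kHz.
Distinct values: {9.5 kHz, 14 kHz, 22.5 kHz} → 3.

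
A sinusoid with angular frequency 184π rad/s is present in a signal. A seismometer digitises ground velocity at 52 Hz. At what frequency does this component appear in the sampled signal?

12 Hz

ω = 184π rad/s → f = ω/(2π) = 92 Hz.
92 Hz mod fs = 40 Hz.
40 Hz > fs/2 = 26 Hz, folds to fs − 40 Hz = 12 Hz.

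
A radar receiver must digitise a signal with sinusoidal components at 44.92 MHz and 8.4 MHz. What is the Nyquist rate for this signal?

Highest-frequency component: 44.92 MHz.
Nyquist rate = 2 × 44.92 MHz = 89.84 MHz.

89.84 MHz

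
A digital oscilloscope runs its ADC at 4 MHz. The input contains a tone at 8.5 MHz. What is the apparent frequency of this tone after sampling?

0.5 MHz

8.5 MHz mod fs = 0.5 MHz.
0.5 MHz ≤ fs/2 = 2 MHz, appears at 0.5 MHz.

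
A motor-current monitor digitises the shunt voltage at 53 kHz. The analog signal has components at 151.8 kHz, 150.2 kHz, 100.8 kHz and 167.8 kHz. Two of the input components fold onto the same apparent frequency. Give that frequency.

fs/2 = 26.5 kHz.
151.8 kHz mod fs = 45.8 kHz.
45.8 kHz > fs/2 = 26.5 kHz, folds to fs − 45.8 kHz = 7.2 kHz.
150.2 kHz mod fs = 44.2 kHz.
44.2 kHz > fs/2 = 26.5 kHz, folds to fs − 44.2 kHz = 8.8 kHz.
100.8 kHz mod fs = 47.8 kHz.
47.8 kHz > fs/2 = 26.5 kHz, folds to fs − 47.8 kHz = 5.2 kHz.
167.8 kHz mod fs = 8.8 kHz.
8.8 kHz ≤ fs/2 = 26.5 kHz, appears at 8.8 kHz.
150.2 kHz and 167.8 kHz both map to 8.8 kHz.

8.8 kHz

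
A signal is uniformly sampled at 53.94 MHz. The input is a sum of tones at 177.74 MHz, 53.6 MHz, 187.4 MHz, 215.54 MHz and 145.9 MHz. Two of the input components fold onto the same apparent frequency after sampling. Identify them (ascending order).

145.9 MHz, 177.74 MHz

fs/2 = 26.97 MHz.
177.74 MHz mod fs = 15.92 MHz.
15.92 MHz ≤ fs/2 = 26.97 MHz, appears at 15.92 MHz.
53.6 MHz > fs/2 = 26.97 MHz, folds to fs − 53.6 MHz = 0.34 MHz.
187.4 MHz mod fs = 25.58 MHz.
25.58 MHz ≤ fs/2 = 26.97 MHz, appears at 25.58 MHz.
215.54 MHz mod fs = 53.72 MHz.
53.72 MHz > fs/2 = 26.97 MHz, folds to fs − 53.72 MHz = 0.22 MHz.
145.9 MHz mod fs = 38.02 MHz.
38.02 MHz > fs/2 = 26.97 MHz, folds to fs − 38.02 MHz = 15.92 MHz.
145.9 MHz and 177.74 MHz both map to 15.92 MHz.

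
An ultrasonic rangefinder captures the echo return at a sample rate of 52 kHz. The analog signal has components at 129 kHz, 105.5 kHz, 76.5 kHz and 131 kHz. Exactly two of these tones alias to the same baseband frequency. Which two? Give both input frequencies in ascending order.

129 kHz, 131 kHz

fs/2 = 26 kHz.
129 kHz mod fs = 25 kHz.
25 kHz ≤ fs/2 = 26 kHz, appears at 25 kHz.
105.5 kHz mod fs = 1.5 kHz.
1.5 kHz ≤ fs/2 = 26 kHz, appears at 1.5 kHz.
76.5 kHz mod fs = 24.5 kHz.
24.5 kHz ≤ fs/2 = 26 kHz, appears at 24.5 kHz.
131 kHz mod fs = 27 kHz.
27 kHz > fs/2 = 26 kHz, folds to fs − 27 kHz = 25 kHz.
129 kHz and 131 kHz both map to 25 kHz.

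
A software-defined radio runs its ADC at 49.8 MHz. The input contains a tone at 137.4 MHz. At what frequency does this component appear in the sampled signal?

137.4 MHz mod fs = 37.8 MHz.
37.8 MHz > fs/2 = 24.9 MHz, folds to fs − 37.8 MHz = 12 MHz.

12 MHz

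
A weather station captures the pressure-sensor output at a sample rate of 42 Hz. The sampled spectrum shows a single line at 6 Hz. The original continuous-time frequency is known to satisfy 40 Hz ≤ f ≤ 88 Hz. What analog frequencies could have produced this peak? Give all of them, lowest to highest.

Frequencies that alias to 6 Hz are k·fs ± 6 Hz for integer k ≥ 0.
k=0: 6 Hz.
k=1: 36 Hz, 48 Hz.
k=2: 78 Hz, 90 Hz.
k=3: 120 Hz, 132 Hz.
Within [40 Hz, 88 Hz]: 48 Hz, 78 Hz.

48 Hz, 78 Hz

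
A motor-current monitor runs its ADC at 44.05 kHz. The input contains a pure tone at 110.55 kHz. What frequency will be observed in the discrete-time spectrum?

21.6 kHz

110.55 kHz mod fs = 22.45 kHz.
22.45 kHz > fs/2 = 22.025 kHz, folds to fs − 22.45 kHz = 21.6 kHz.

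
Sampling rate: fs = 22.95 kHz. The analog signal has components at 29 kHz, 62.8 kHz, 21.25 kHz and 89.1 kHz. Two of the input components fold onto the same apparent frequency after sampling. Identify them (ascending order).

29 kHz, 62.8 kHz

fs/2 = 11.475 kHz.
29 kHz mod fs = 6.05 kHz.
6.05 kHz ≤ fs/2 = 11.475 kHz, appears at 6.05 kHz.
62.8 kHz mod fs = 16.9 kHz.
16.9 kHz > fs/2 = 11.475 kHz, folds to fs − 16.9 kHz = 6.05 kHz.
21.25 kHz > fs/2 = 11.475 kHz, folds to fs − 21.25 kHz = 1.7 kHz.
89.1 kHz mod fs = 20.25 kHz.
20.25 kHz > fs/2 = 11.475 kHz, folds to fs − 20.25 kHz = 2.7 kHz.
29 kHz and 62.8 kHz both map to 6.05 kHz.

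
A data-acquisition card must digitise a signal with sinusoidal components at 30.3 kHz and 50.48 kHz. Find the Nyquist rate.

Highest-frequency component: 50.48 kHz.
Nyquist rate = 2 × 50.48 kHz = 100.96 kHz.

100.96 kHz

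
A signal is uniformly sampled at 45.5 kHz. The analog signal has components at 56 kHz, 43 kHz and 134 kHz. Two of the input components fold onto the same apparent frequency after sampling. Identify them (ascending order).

fs/2 = 22.75 kHz.
56 kHz mod fs = 10.5 kHz.
10.5 kHz ≤ fs/2 = 22.75 kHz, appears at 10.5 kHz.
43 kHz > fs/2 = 22.75 kHz, folds to fs − 43 kHz = 2.5 kHz.
134 kHz mod fs = 43 kHz.
43 kHz > fs/2 = 22.75 kHz, folds to fs − 43 kHz = 2.5 kHz.
43 kHz and 134 kHz both map to 2.5 kHz.

43 kHz, 134 kHz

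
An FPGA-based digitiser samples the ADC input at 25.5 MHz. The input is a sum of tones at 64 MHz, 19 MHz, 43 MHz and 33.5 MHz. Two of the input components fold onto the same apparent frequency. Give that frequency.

8 MHz

fs/2 = 12.75 MHz.
64 MHz mod fs = 13 MHz.
13 MHz > fs/2 = 12.75 MHz, folds to fs − 13 MHz = 12.5 MHz.
19 MHz > fs/2 = 12.75 MHz, folds to fs − 19 MHz = 6.5 MHz.
43 MHz mod fs = 17.5 MHz.
17.5 MHz > fs/2 = 12.75 MHz, folds to fs − 17.5 MHz = 8 MHz.
33.5 MHz mod fs = 8 MHz.
8 MHz ≤ fs/2 = 12.75 MHz, appears at 8 MHz.
33.5 MHz and 43 MHz both map to 8 MHz.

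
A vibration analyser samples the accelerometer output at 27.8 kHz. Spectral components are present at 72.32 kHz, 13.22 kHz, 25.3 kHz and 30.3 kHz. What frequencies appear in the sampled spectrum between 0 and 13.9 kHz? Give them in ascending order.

fs/2 = 13.9 kHz.
72.32 kHz mod fs = 16.72 kHz.
16.72 kHz > fs/2 = 13.9 kHz, folds to fs − 16.72 kHz = 11.08 kHz.
13.22 kHz ≤ fs/2 = 13.9 kHz, passes unchanged.
25.3 kHz > fs/2 = 13.9 kHz, folds to fs − 25.3 kHz = 2.5 kHz.
30.3 kHz mod fs = 2.5 kHz.
2.5 kHz ≤ fs/2 = 13.9 kHz, appears at 2.5 kHz.
Distinct values: {2.5 kHz, 11.08 kHz, 13.22 kHz}.

2.5 kHz, 11.08 kHz, 13.22 kHz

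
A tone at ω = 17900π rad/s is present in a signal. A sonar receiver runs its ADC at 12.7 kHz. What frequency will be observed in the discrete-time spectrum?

ω = 17900π rad/s → f = ω/(2π) = 8950 Hz = 8.95 kHz.
8.95 kHz > fs/2 = 6.35 kHz, folds to fs − 8.95 kHz = 3.75 kHz.

3.75 kHz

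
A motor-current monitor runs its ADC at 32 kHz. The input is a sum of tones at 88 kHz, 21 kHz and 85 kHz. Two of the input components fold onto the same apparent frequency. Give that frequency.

11 kHz

fs/2 = 16 kHz.
88 kHz mod fs = 24 kHz.
24 kHz > fs/2 = 16 kHz, folds to fs − 24 kHz = 8 kHz.
21 kHz > fs/2 = 16 kHz, folds to fs − 21 kHz = 11 kHz.
85 kHz mod fs = 21 kHz.
21 kHz > fs/2 = 16 kHz, folds to fs − 21 kHz = 11 kHz.
21 kHz and 85 kHz both map to 11 kHz.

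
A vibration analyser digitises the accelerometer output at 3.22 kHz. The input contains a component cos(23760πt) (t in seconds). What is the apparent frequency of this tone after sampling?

1 kHz

ω = 23760π rad/s → f = ω/(2π) = 11880 Hz = 11.88 kHz.
11.88 kHz mod fs = 2.22 kHz.
2.22 kHz > fs/2 = 1.61 kHz, folds to fs − 2.22 kHz = 1 kHz.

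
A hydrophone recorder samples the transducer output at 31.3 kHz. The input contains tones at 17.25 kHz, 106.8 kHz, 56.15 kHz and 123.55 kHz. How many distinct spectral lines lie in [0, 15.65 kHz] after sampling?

4

fs/2 = 15.65 kHz.
17.25 kHz > fs/2 = 15.65 kHz, folds to fs − 17.25 kHz = 14.05 kHz.
106.8 kHz mod fs = 12.9 kHz.
12.9 kHz ≤ fs/2 = 15.65 kHz, appears at 12.9 kHz.
56.15 kHz mod fs = 24.85 kHz.
24.85 kHz > fs/2 = 15.65 kHz, folds to fs − 24.85 kHz = 6.45 kHz.
123.55 kHz mod fs = 29.65 kHz.
29.65 kHz > fs/2 = 15.65 kHz, folds to fs − 29.65 kHz = 1.65 kHz.
Distinct values: {1.65 kHz, 6.45 kHz, 12.9 kHz, 14.05 kHz} → 4.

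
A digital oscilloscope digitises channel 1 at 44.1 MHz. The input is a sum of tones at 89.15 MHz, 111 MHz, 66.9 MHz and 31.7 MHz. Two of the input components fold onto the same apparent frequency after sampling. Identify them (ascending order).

fs/2 = 22.05 MHz.
89.15 MHz mod fs = 0.95 MHz.
0.95 MHz ≤ fs/2 = 22.05 MHz, appears at 0.95 MHz.
111 MHz mod fs = 22.8 MHz.
22.8 MHz > fs/2 = 22.05 MHz, folds to fs − 22.8 MHz = 21.3 MHz.
66.9 MHz mod fs = 22.8 MHz.
22.8 MHz > fs/2 = 22.05 MHz, folds to fs − 22.8 MHz = 21.3 MHz.
31.7 MHz > fs/2 = 22.05 MHz, folds to fs − 31.7 MHz = 12.4 MHz.
66.9 MHz and 111 MHz both map to 21.3 MHz.

66.9 MHz, 111 MHz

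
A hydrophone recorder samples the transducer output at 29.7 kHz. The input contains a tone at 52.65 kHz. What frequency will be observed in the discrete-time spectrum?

6.75 kHz

52.65 kHz mod fs = 22.95 kHz.
22.95 kHz > fs/2 = 14.85 kHz, folds to fs − 22.95 kHz = 6.75 kHz.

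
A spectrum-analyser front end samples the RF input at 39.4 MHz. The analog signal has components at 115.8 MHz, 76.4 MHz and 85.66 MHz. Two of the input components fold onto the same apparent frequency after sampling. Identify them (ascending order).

76.4 MHz, 115.8 MHz

fs/2 = 19.7 MHz.
115.8 MHz mod fs = 37 MHz.
37 MHz > fs/2 = 19.7 MHz, folds to fs − 37 MHz = 2.4 MHz.
76.4 MHz mod fs = 37 MHz.
37 MHz > fs/2 = 19.7 MHz, folds to fs − 37 MHz = 2.4 MHz.
85.66 MHz mod fs = 6.86 MHz.
6.86 MHz ≤ fs/2 = 19.7 MHz, appears at 6.86 MHz.
76.4 MHz and 115.8 MHz both map to 2.4 MHz.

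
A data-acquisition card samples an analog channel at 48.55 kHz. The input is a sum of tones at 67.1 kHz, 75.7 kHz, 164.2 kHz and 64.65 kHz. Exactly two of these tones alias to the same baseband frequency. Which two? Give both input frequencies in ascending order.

67.1 kHz, 164.2 kHz

fs/2 = 24.275 kHz.
67.1 kHz mod fs = 18.55 kHz.
18.55 kHz ≤ fs/2 = 24.275 kHz, appears at 18.55 kHz.
75.7 kHz mod fs = 27.15 kHz.
27.15 kHz > fs/2 = 24.275 kHz, folds to fs − 27.15 kHz = 21.4 kHz.
164.2 kHz mod fs = 18.55 kHz.
18.55 kHz ≤ fs/2 = 24.275 kHz, appears at 18.55 kHz.
64.65 kHz mod fs = 16.1 kHz.
16.1 kHz ≤ fs/2 = 24.275 kHz, appears at 16.1 kHz.
67.1 kHz and 164.2 kHz both map to 18.55 kHz.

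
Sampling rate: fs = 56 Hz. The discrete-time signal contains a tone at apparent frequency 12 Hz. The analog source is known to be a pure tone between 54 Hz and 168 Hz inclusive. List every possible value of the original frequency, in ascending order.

Frequencies that alias to 12 Hz are k·fs ± 12 Hz for integer k ≥ 0.
k=0: 12 Hz.
k=1: 44 Hz, 68 Hz.
k=2: 100 Hz, 124 Hz.
k=3: 156 Hz, 180 Hz.
k=4: 212 Hz, 236 Hz.
Within [54 Hz, 168 Hz]: 68 Hz, 100 Hz, 124 Hz, 156 Hz.

68 Hz, 100 Hz, 124 Hz, 156 Hz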